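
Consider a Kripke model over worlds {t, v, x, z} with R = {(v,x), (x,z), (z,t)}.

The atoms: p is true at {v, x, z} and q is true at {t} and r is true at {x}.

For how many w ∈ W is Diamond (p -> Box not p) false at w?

2

t: no successors, so Diamond (p -> Box not p) fails. ✗
v: successors {x}; p -> Box not p there: x:F. ✗
x: successors {z}; p -> Box not p there: z:T. ✓
z: successors {t}; p -> Box not p there: t:T. ✓
Satisfying worlds: {x, z}.
So Diamond (p -> Box not p) fails at the other 2 worlds.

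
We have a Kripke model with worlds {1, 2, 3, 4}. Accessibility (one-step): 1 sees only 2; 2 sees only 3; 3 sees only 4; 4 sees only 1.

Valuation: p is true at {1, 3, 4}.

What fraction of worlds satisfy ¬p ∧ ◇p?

1: ¬p is F, ◇p is F. ✗
2: ¬p is T, ◇p is T. ✓
3: ¬p is F, ◇p is T. ✗
4: ¬p is F, ◇p is T. ✗
That's 1 of 4 worlds, so 1/4.

1/4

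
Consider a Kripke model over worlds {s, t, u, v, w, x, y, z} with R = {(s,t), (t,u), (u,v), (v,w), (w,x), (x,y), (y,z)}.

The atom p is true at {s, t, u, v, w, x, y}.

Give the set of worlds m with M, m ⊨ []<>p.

s: successors {t}; <>p there: t:T. ✓
t: successors {u}; <>p there: u:T. ✓
u: successors {v}; <>p there: v:T. ✓
v: successors {w}; <>p there: w:T. ✓
w: successors {x}; <>p there: x:T. ✓
x: successors {y}; <>p there: y:F. ✗
y: successors {z}; <>p there: z:F. ✗
z: no successors, so []<>p holds vacuously. ✓

{s, t, u, v, w, z}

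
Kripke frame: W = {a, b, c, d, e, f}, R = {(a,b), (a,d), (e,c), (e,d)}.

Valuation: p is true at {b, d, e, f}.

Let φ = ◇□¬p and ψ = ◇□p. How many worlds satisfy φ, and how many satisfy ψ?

2 and 2

For ◇□¬p:
a: successors {b, d}; □¬p there: b:T, d:T. ✓
b: no successors, so ◇□¬p fails. ✗
c: no successors, so ◇□¬p fails. ✗
d: no successors, so ◇□¬p fails. ✗
e: successors {c, d}; □¬p there: c:T, d:T. ✓
f: no successors, so ◇□¬p fails. ✗
— 2 worlds.
For ◇□p:
a: successors {b, d}; □p there: b:T, d:T. ✓
b: no successors, so ◇□p fails. ✗
c: no successors, so ◇□p fails. ✗
d: no successors, so ◇□p fails. ✗
e: successors {c, d}; □p there: c:T, d:T. ✓
f: no successors, so ◇□p fails. ✗
— 2 worlds.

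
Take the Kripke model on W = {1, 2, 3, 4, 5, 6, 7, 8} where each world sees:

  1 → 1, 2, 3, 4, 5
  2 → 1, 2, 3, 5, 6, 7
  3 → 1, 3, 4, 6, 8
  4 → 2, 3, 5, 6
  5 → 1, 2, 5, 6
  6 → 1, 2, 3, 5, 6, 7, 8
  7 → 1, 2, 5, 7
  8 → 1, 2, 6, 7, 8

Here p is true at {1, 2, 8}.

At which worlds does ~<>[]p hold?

{1, 2, 3, 4, 5, 6, 7, 8}

1: <>[]p is F. ✓
2: <>[]p is F. ✓
3: <>[]p is F. ✓
4: <>[]p is F. ✓
5: <>[]p is F. ✓
6: <>[]p is F. ✓
7: <>[]p is F. ✓
8: <>[]p is F. ✓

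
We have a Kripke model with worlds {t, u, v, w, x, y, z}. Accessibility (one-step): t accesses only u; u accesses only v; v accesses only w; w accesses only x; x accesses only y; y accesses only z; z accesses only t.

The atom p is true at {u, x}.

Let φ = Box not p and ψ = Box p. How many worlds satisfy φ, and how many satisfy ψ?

For Box not p:
t: successors {u}; not p there: u:F. ✗
u: successors {v}; not p there: v:T. ✓
v: successors {w}; not p there: w:T. ✓
w: successors {x}; not p there: x:F. ✗
x: successors {y}; not p there: y:T. ✓
y: successors {z}; not p there: z:T. ✓
z: successors {t}; not p there: t:T. ✓
— 5 worlds.
For Box p:
t: successors {u}; p there: u:T. ✓
u: successors {v}; p there: v:F. ✗
v: successors {w}; p there: w:F. ✗
w: successors {x}; p there: x:T. ✓
x: successors {y}; p there: y:F. ✗
y: successors {z}; p there: z:F. ✗
z: successors {t}; p there: t:F. ✗
— 2 worlds.

5 and 2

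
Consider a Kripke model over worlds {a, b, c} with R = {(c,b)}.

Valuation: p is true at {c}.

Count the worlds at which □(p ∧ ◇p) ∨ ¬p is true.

a: □(p ∧ ◇p) is T, ¬p is T. ✓
b: □(p ∧ ◇p) is T, ¬p is T. ✓
c: □(p ∧ ◇p) is F, ¬p is F. ✗
Satisfying worlds: {a, b}.

2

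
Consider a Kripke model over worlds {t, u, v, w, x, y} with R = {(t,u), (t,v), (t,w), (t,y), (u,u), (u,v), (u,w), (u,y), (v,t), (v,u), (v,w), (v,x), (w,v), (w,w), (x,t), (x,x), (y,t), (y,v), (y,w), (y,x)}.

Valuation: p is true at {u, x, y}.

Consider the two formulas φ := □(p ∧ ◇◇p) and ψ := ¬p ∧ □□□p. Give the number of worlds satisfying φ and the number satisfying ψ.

For □(p ∧ ◇◇p):
t: successors {u, v, w, y}; p ∧ ◇◇p there: u:T, v:F, w:F, y:T. ✗
u: successors {u, v, w, y}; p ∧ ◇◇p there: u:T, v:F, w:F, y:T. ✗
v: successors {t, u, w, x}; p ∧ ◇◇p there: t:F, u:T, w:F, x:T. ✗
w: successors {v, w}; p ∧ ◇◇p there: v:F, w:F. ✗
x: successors {t, x}; p ∧ ◇◇p there: t:F, x:T. ✗
y: successors {t, v, w, x}; p ∧ ◇◇p there: t:F, v:F, w:F, x:T. ✗
— 0 worlds.
For ¬p ∧ □□□p:
t: ¬p is T, □□□p is F. ✗
u: ¬p is F, □□□p is F. ✗
v: ¬p is T, □□□p is F. ✗
w: ¬p is T, □□□p is F. ✗
x: ¬p is F, □□□p is F. ✗
y: ¬p is F, □□□p is F. ✗
— 0 worlds.

0 and 0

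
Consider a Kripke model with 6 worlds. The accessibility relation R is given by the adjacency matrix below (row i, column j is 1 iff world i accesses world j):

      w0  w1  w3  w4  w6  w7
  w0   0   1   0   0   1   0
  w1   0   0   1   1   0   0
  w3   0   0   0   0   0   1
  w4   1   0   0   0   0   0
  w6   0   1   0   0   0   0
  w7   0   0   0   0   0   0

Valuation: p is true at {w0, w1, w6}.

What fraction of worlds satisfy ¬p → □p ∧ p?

1/2

w0: ¬p is F, □p ∧ p is T. ✓
w1: ¬p is F, □p ∧ p is F. ✓
w3: ¬p is T, □p ∧ p is F. ✗
w4: ¬p is T, □p ∧ p is F. ✗
w6: ¬p is F, □p ∧ p is T. ✓
w7: ¬p is T, □p ∧ p is F. ✗
That's 3 of 6 worlds, so 3/6 = 1/2.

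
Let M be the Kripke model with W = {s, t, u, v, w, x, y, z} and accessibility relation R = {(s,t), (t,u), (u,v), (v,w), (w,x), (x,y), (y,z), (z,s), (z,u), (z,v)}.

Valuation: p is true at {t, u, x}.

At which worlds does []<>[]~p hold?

s: successors {t}; <>[]~p there: t:T. ✓
t: successors {u}; <>[]~p there: u:T. ✓
u: successors {v}; <>[]~p there: v:F. ✗
v: successors {w}; <>[]~p there: w:T. ✓
w: successors {x}; <>[]~p there: x:T. ✓
x: successors {y}; <>[]~p there: y:F. ✗
y: successors {z}; <>[]~p there: z:T. ✓
z: successors {s, u, v}; <>[]~p there: s:F, u:T, v:F. ✗

{s, t, v, w, y}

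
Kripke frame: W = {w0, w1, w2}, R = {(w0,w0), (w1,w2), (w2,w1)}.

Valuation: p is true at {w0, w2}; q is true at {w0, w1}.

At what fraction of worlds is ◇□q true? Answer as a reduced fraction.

2/3

w0: successors {w0}; □q there: w0:T. ✓
w1: successors {w2}; □q there: w2:T. ✓
w2: successors {w1}; □q there: w1:F. ✗
That's 2 of 3 worlds, so 2/3.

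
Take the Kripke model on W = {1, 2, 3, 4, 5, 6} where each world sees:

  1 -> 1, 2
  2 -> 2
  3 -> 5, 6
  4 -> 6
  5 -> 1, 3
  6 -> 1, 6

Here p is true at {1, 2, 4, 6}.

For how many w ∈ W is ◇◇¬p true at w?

2

1: successors {1, 2}; ◇¬p there: 1:F, 2:F. ✗
2: successors {2}; ◇¬p there: 2:F. ✗
3: successors {5, 6}; ◇¬p there: 5:T, 6:F. ✓
4: successors {6}; ◇¬p there: 6:F. ✗
5: successors {1, 3}; ◇¬p there: 1:F, 3:T. ✓
6: successors {1, 6}; ◇¬p there: 1:F, 6:F. ✗
Satisfying worlds: {3, 5}.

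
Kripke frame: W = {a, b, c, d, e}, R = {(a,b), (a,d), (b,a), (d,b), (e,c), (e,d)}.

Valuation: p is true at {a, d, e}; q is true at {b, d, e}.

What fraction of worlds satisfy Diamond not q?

2/5

a: successors {b, d}; not q there: b:F, d:F. ✗
b: successors {a}; not q there: a:T. ✓
c: no successors, so Diamond not q fails. ✗
d: successors {b}; not q there: b:F. ✗
e: successors {c, d}; not q there: c:T, d:F. ✓
That's 2 of 5 worlds, so 2/5.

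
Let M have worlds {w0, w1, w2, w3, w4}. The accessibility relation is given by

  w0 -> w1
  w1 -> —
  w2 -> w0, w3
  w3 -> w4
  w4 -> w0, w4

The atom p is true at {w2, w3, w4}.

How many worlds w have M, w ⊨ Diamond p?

3

w0: successors {w1}; p there: w1:F. ✗
w1: no successors, so Diamond p fails. ✗
w2: successors {w0, w3}; p there: w0:F, w3:T. ✓
w3: successors {w4}; p there: w4:T. ✓
w4: successors {w0, w4}; p there: w0:F, w4:T. ✓
Satisfying worlds: {w2, w3, w4}.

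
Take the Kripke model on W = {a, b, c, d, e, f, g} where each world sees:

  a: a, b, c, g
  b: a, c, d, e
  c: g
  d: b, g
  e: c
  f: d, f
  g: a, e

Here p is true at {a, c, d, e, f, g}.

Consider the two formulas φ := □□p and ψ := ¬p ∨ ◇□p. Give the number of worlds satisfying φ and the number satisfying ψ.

3 and 7

For □□p:
a: successors {a, b, c, g}; □p there: a:F, b:T, c:T, g:T. ✗
b: successors {a, c, d, e}; □p there: a:F, c:T, d:F, e:T. ✗
c: successors {g}; □p there: g:T. ✓
d: successors {b, g}; □p there: b:T, g:T. ✓
e: successors {c}; □p there: c:T. ✓
f: successors {d, f}; □p there: d:F, f:T. ✗
g: successors {a, e}; □p there: a:F, e:T. ✗
— 3 worlds.
For ¬p ∨ ◇□p:
a: ¬p is F, ◇□p is T. ✓
b: ¬p is T, ◇□p is T. ✓
c: ¬p is F, ◇□p is T. ✓
d: ¬p is F, ◇□p is T. ✓
e: ¬p is F, ◇□p is T. ✓
f: ¬p is F, ◇□p is T. ✓
g: ¬p is F, ◇□p is T. ✓
— 7 worlds.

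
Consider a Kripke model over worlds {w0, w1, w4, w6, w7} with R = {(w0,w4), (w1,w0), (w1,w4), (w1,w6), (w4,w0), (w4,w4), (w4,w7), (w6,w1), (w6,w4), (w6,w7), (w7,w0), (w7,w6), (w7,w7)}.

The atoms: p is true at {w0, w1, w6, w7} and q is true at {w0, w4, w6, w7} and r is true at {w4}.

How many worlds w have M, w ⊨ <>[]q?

w0: successors {w4}; []q there: w4:T. ✓
w1: successors {w0, w4, w6}; []q there: w0:T, w4:T, w6:F. ✓
w4: successors {w0, w4, w7}; []q there: w0:T, w4:T, w7:T. ✓
w6: successors {w1, w4, w7}; []q there: w1:T, w4:T, w7:T. ✓
w7: successors {w0, w6, w7}; []q there: w0:T, w6:F, w7:T. ✓
Satisfying worlds: {w0, w1, w4, w6, w7}.

5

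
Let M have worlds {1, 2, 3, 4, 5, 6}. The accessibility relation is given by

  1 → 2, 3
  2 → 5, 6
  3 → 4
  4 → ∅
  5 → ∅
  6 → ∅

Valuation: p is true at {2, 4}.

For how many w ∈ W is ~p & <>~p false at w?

5

1: ~p is T, <>~p is T. ✓
2: ~p is F, <>~p is T. ✗
3: ~p is T, <>~p is F. ✗
4: ~p is F, <>~p is F. ✗
5: ~p is T, <>~p is F. ✗
6: ~p is T, <>~p is F. ✗
Satisfying worlds: {1}.
So ~p & <>~p fails at the other 5 worlds.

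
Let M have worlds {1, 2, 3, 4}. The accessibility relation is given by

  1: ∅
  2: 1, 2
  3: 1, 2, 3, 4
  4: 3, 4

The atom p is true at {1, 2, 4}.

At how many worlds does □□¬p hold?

1: no successors, so □□¬p holds vacuously. ✓
2: successors {1, 2}; □¬p there: 1:T, 2:F. ✗
3: successors {1, 2, 3, 4}; □¬p there: 1:T, 2:F, 3:F, 4:F. ✗
4: successors {3, 4}; □¬p there: 3:F, 4:F. ✗
Satisfying worlds: {1}.

1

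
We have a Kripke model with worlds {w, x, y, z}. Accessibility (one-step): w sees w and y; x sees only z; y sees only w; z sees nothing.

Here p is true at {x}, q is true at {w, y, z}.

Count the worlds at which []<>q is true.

w: successors {w, y}; <>q there: w:T, y:T. ✓
x: successors {z}; <>q there: z:F. ✗
y: successors {w}; <>q there: w:T. ✓
z: no successors, so []<>q holds vacuously. ✓
Satisfying worlds: {w, y, z}.

3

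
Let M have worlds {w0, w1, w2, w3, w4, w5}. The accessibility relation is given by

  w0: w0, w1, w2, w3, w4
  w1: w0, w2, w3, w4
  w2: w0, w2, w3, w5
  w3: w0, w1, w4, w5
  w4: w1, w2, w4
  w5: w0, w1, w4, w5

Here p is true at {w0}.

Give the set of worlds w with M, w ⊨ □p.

w0: successors {w0, w1, w2, w3, w4}; p there: w0:T, w1:F, w2:F, w3:F, w4:F. ✗
w1: successors {w0, w2, w3, w4}; p there: w0:T, w2:F, w3:F, w4:F. ✗
w2: successors {w0, w2, w3, w5}; p there: w0:T, w2:F, w3:F, w5:F. ✗
w3: successors {w0, w1, w4, w5}; p there: w0:T, w1:F, w4:F, w5:F. ✗
w4: successors {w1, w2, w4}; p there: w1:F, w2:F, w4:F. ✗
w5: successors {w0, w1, w4, w5}; p there: w0:T, w1:F, w4:F, w5:F. ✗

∅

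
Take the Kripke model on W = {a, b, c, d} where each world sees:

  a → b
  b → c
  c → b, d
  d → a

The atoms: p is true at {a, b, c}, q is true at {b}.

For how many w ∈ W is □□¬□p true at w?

a: successors {b}; □¬□p there: b:T. ✓
b: successors {c}; □¬□p there: c:F. ✗
c: successors {b, d}; □¬□p there: b:T, d:F. ✗
d: successors {a}; □¬□p there: a:F. ✗
Satisfying worlds: {a}.

1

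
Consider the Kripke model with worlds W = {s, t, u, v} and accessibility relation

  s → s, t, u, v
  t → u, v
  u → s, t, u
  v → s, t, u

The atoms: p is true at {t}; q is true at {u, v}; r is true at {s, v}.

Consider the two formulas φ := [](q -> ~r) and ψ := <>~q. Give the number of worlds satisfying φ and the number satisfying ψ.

For [](q -> ~r):
s: successors {s, t, u, v}; q -> ~r there: s:T, t:T, u:T, v:F. ✗
t: successors {u, v}; q -> ~r there: u:T, v:F. ✗
u: successors {s, t, u}; q -> ~r there: s:T, t:T, u:T. ✓
v: successors {s, t, u}; q -> ~r there: s:T, t:T, u:T. ✓
— 2 worlds.
For <>~q:
s: successors {s, t, u, v}; ~q there: s:T, t:T, u:F, v:F. ✓
t: successors {u, v}; ~q there: u:F, v:F. ✗
u: successors {s, t, u}; ~q there: s:T, t:T, u:F. ✓
v: successors {s, t, u}; ~q there: s:T, t:T, u:F. ✓
— 3 worlds.

2 and 3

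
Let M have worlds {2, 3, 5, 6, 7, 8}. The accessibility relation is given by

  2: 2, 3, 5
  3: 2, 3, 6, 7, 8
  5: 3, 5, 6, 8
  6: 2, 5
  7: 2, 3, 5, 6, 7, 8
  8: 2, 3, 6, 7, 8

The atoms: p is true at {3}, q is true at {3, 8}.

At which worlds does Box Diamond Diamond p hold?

2: successors {2, 3, 5}; Diamond Diamond p there: 2:T, 3:T, 5:T. ✓
3: successors {2, 3, 6, 7, 8}; Diamond Diamond p there: 2:T, 3:T, 6:T, 7:T, 8:T. ✓
5: successors {3, 5, 6, 8}; Diamond Diamond p there: 3:T, 5:T, 6:T, 8:T. ✓
6: successors {2, 5}; Diamond Diamond p there: 2:T, 5:T. ✓
7: successors {2, 3, 5, 6, 7, 8}; Diamond Diamond p there: 2:T, 3:T, 5:T, 6:T, 7:T, 8:T. ✓
8: successors {2, 3, 6, 7, 8}; Diamond Diamond p there: 2:T, 3:T, 6:T, 7:T, 8:T. ✓

{2, 3, 5, 6, 7, 8}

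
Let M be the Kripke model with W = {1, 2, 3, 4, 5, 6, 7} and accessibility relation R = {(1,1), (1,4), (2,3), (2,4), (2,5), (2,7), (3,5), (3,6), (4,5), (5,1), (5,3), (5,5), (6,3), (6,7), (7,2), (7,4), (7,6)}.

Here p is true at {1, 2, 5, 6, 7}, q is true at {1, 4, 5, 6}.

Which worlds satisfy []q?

1: successors {1, 4}; q there: 1:T, 4:T. ✓
2: successors {3, 4, 5, 7}; q there: 3:F, 4:T, 5:T, 7:F. ✗
3: successors {5, 6}; q there: 5:T, 6:T. ✓
4: successors {5}; q there: 5:T. ✓
5: successors {1, 3, 5}; q there: 1:T, 3:F, 5:T. ✗
6: successors {3, 7}; q there: 3:F, 7:F. ✗
7: successors {2, 4, 6}; q there: 2:F, 4:T, 6:T. ✗

{1, 3, 4}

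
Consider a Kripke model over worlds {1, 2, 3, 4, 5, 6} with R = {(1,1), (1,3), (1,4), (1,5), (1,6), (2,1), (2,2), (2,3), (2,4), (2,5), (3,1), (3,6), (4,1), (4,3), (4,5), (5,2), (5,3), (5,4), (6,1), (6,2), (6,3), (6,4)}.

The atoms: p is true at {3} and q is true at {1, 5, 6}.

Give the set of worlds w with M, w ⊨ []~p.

{3}

1: successors {1, 3, 4, 5, 6}; ~p there: 1:T, 3:F, 4:T, 5:T, 6:T. ✗
2: successors {1, 2, 3, 4, 5}; ~p there: 1:T, 2:T, 3:F, 4:T, 5:T. ✗
3: successors {1, 6}; ~p there: 1:T, 6:T. ✓
4: successors {1, 3, 5}; ~p there: 1:T, 3:F, 5:T. ✗
5: successors {2, 3, 4}; ~p there: 2:T, 3:F, 4:T. ✗
6: successors {1, 2, 3, 4}; ~p there: 1:T, 2:T, 3:F, 4:T. ✗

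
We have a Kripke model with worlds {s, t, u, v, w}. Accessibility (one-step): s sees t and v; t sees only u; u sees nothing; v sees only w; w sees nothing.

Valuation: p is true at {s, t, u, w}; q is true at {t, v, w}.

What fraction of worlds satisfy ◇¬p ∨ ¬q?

s: ◇¬p is T, ¬q is T. ✓
t: ◇¬p is F, ¬q is F. ✗
u: ◇¬p is F, ¬q is T. ✓
v: ◇¬p is F, ¬q is F. ✗
w: ◇¬p is F, ¬q is F. ✗
That's 2 of 5 worlds, so 2/5.

2/5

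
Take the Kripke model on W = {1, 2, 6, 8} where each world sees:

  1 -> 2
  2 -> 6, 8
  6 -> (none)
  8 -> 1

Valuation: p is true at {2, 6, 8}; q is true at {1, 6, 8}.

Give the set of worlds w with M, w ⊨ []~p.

1: successors {2}; ~p there: 2:F. ✗
2: successors {6, 8}; ~p there: 6:F, 8:F. ✗
6: no successors, so []~p holds vacuously. ✓
8: successors {1}; ~p there: 1:T. ✓

{6, 8}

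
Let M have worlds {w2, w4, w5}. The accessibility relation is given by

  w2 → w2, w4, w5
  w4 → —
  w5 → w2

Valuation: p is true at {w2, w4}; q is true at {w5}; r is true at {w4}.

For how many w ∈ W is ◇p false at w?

w2: successors {w2, w4, w5}; p there: w2:T, w4:T, w5:F. ✓
w4: no successors, so ◇p fails. ✗
w5: successors {w2}; p there: w2:T. ✓
Satisfying worlds: {w2, w5}.
So ◇p fails at the other 1 world.

1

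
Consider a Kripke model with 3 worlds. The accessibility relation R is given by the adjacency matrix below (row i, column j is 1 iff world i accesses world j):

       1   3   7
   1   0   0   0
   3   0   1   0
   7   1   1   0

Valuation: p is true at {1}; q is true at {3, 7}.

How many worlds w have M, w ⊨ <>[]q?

1: no successors, so <>[]q fails. ✗
3: successors {3}; []q there: 3:T. ✓
7: successors {1, 3}; []q there: 1:T, 3:T. ✓
Satisfying worlds: {3, 7}.

2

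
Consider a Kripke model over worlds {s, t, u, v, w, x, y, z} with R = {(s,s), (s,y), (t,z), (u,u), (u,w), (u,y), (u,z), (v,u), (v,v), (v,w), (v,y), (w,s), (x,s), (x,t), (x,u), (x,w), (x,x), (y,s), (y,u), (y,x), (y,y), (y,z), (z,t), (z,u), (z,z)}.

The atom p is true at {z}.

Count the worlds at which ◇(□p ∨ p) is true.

5

s: successors {s, y}; □p ∨ p there: s:F, y:F. ✗
t: successors {z}; □p ∨ p there: z:T. ✓
u: successors {u, w, y, z}; □p ∨ p there: u:F, w:F, y:F, z:T. ✓
v: successors {u, v, w, y}; □p ∨ p there: u:F, v:F, w:F, y:F. ✗
w: successors {s}; □p ∨ p there: s:F. ✗
x: successors {s, t, u, w, x}; □p ∨ p there: s:F, t:T, u:F, w:F, x:F. ✓
y: successors {s, u, x, y, z}; □p ∨ p there: s:F, u:F, x:F, y:F, z:T. ✓
z: successors {t, u, z}; □p ∨ p there: t:T, u:F, z:T. ✓
Satisfying worlds: {t, u, x, y, z}.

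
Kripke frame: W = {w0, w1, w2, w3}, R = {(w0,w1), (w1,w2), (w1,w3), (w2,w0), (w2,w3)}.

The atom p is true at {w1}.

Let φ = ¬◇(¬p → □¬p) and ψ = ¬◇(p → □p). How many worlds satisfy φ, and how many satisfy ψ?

For ¬◇(¬p → □¬p):
w0: ◇(¬p → □¬p) is T. ✗
w1: ◇(¬p → □¬p) is T. ✗
w2: ◇(¬p → □¬p) is T. ✗
w3: ◇(¬p → □¬p) is F. ✓
— 1 world.
For ¬◇(p → □p):
w0: ◇(p → □p) is F. ✓
w1: ◇(p → □p) is T. ✗
w2: ◇(p → □p) is T. ✗
w3: ◇(p → □p) is F. ✓
— 2 worlds.

1 and 2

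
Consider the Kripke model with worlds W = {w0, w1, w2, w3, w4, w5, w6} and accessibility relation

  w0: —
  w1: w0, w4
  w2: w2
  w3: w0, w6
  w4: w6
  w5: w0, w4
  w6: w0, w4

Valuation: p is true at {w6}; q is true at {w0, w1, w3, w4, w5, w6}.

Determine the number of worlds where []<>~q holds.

w0: no successors, so []<>~q holds vacuously. ✓
w1: successors {w0, w4}; <>~q there: w0:F, w4:F. ✗
w2: successors {w2}; <>~q there: w2:T. ✓
w3: successors {w0, w6}; <>~q there: w0:F, w6:F. ✗
w4: successors {w6}; <>~q there: w6:F. ✗
w5: successors {w0, w4}; <>~q there: w0:F, w4:F. ✗
w6: successors {w0, w4}; <>~q there: w0:F, w4:F. ✗
Satisfying worlds: {w0, w2}.

2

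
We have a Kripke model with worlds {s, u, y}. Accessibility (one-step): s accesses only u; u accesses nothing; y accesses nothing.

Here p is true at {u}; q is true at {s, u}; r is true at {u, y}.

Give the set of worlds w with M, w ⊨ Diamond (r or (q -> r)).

{s}

s: successors {u}; r or (q -> r) there: u:T. ✓
u: no successors, so Diamond (r or (q -> r)) fails. ✗
y: no successors, so Diamond (r or (q -> r)) fails. ✗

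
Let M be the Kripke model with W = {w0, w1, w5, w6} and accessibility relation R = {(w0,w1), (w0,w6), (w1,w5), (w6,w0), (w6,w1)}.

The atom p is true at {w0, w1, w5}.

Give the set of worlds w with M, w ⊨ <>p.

{w0, w1, w6}

w0: successors {w1, w6}; p there: w1:T, w6:F. ✓
w1: successors {w5}; p there: w5:T. ✓
w5: no successors, so <>p fails. ✗
w6: successors {w0, w1}; p there: w0:T, w1:T. ✓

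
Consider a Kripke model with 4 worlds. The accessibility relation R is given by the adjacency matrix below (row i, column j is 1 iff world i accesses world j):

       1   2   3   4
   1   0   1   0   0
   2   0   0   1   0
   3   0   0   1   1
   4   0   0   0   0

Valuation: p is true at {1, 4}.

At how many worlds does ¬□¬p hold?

1

1: □¬p is T. ✗
2: □¬p is T. ✗
3: □¬p is F. ✓
4: □¬p is T. ✗
Satisfying worlds: {3}.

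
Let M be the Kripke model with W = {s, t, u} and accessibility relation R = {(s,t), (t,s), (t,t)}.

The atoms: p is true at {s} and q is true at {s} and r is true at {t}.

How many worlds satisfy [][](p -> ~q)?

s: successors {t}; [](p -> ~q) there: t:F. ✗
t: successors {s, t}; [](p -> ~q) there: s:T, t:F. ✗
u: no successors, so [][](p -> ~q) holds vacuously. ✓
Satisfying worlds: {u}.

1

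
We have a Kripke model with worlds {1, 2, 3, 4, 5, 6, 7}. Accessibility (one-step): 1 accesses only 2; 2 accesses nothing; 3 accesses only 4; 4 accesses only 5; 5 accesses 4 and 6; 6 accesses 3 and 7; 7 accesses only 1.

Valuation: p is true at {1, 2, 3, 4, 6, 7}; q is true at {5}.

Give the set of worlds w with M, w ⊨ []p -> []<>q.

{2, 3, 4}

1: []p is T, []<>q is F. ✗
2: []p is T, []<>q is T. ✓
3: []p is T, []<>q is T. ✓
4: []p is F, []<>q is F. ✓
5: []p is T, []<>q is F. ✗
6: []p is T, []<>q is F. ✗
7: []p is T, []<>q is F. ✗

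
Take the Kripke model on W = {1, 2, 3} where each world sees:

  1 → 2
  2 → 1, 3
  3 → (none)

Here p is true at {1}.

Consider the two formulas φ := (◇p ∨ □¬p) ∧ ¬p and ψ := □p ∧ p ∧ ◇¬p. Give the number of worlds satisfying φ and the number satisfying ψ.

2 and 0

For (◇p ∨ □¬p) ∧ ¬p:
1: ◇p ∨ □¬p is T, ¬p is F. ✗
2: ◇p ∨ □¬p is T, ¬p is T. ✓
3: ◇p ∨ □¬p is T, ¬p is T. ✓
— 2 worlds.
For □p ∧ p ∧ ◇¬p:
1: □p ∧ p is F, ◇¬p is T. ✗
2: □p ∧ p is F, ◇¬p is T. ✗
3: □p ∧ p is F, ◇¬p is F. ✗
— 0 worlds.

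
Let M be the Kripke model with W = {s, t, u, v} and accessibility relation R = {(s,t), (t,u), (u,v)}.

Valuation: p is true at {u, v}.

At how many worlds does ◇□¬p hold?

1

s: successors {t}; □¬p there: t:F. ✗
t: successors {u}; □¬p there: u:F. ✗
u: successors {v}; □¬p there: v:T. ✓
v: no successors, so ◇□¬p fails. ✗
Satisfying worlds: {u}.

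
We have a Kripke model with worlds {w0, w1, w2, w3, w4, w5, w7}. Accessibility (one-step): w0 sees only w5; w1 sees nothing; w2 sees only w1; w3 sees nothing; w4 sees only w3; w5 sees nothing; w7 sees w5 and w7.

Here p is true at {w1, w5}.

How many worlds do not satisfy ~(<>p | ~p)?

5

w0: <>p | ~p is T. ✗
w1: <>p | ~p is F. ✓
w2: <>p | ~p is T. ✗
w3: <>p | ~p is T. ✗
w4: <>p | ~p is T. ✗
w5: <>p | ~p is F. ✓
w7: <>p | ~p is T. ✗
Satisfying worlds: {w1, w5}.
So ~(<>p | ~p) fails at the other 5 worlds.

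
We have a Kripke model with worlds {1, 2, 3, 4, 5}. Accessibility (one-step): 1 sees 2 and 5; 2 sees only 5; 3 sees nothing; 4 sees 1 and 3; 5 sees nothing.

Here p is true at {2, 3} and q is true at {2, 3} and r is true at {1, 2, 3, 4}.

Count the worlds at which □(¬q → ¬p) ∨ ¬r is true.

5

1: □(¬q → ¬p) is T, ¬r is F. ✓
2: □(¬q → ¬p) is T, ¬r is F. ✓
3: □(¬q → ¬p) is T, ¬r is F. ✓
4: □(¬q → ¬p) is T, ¬r is F. ✓
5: □(¬q → ¬p) is T, ¬r is T. ✓
Satisfying worlds: {1, 2, 3, 4, 5}.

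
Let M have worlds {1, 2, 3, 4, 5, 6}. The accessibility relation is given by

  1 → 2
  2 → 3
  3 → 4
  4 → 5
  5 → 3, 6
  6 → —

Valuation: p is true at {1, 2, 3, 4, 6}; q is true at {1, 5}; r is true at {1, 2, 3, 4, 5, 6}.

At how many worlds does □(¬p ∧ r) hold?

1: successors {2}; ¬p ∧ r there: 2:F. ✗
2: successors {3}; ¬p ∧ r there: 3:F. ✗
3: successors {4}; ¬p ∧ r there: 4:F. ✗
4: successors {5}; ¬p ∧ r there: 5:T. ✓
5: successors {3, 6}; ¬p ∧ r there: 3:F, 6:F. ✗
6: no successors, so □(¬p ∧ r) holds vacuously. ✓
Satisfying worlds: {4, 6}.

2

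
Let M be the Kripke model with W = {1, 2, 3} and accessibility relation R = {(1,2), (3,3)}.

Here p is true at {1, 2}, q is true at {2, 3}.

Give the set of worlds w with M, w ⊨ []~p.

{2, 3}

1: successors {2}; ~p there: 2:F. ✗
2: no successors, so []~p holds vacuously. ✓
3: successors {3}; ~p there: 3:T. ✓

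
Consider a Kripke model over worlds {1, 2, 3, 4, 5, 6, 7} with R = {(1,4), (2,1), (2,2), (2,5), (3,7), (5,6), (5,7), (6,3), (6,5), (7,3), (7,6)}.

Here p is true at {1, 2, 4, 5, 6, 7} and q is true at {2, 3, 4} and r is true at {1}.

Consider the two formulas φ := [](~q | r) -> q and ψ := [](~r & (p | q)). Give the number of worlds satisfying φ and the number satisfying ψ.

For [](~q | r) -> q:
1: [](~q | r) is F, q is F. ✓
2: [](~q | r) is F, q is T. ✓
3: [](~q | r) is T, q is T. ✓
4: [](~q | r) is T, q is T. ✓
5: [](~q | r) is T, q is F. ✗
6: [](~q | r) is F, q is F. ✓
7: [](~q | r) is F, q is F. ✓
— 6 worlds.
For [](~r & (p | q)):
1: successors {4}; ~r & (p | q) there: 4:T. ✓
2: successors {1, 2, 5}; ~r & (p | q) there: 1:F, 2:T, 5:T. ✗
3: successors {7}; ~r & (p | q) there: 7:T. ✓
4: no successors, so [](~r & (p | q)) holds vacuously. ✓
5: successors {6, 7}; ~r & (p | q) there: 6:T, 7:T. ✓
6: successors {3, 5}; ~r & (p | q) there: 3:T, 5:T. ✓
7: successors {3, 6}; ~r & (p | q) there: 3:T, 6:T. ✓
— 6 worlds.

6 and 6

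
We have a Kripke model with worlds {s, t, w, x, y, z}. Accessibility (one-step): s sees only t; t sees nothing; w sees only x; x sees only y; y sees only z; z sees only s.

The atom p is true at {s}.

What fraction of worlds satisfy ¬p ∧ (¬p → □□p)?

s: ¬p is F, ¬p → □□p is T. ✗
t: ¬p is T, ¬p → □□p is T. ✓
w: ¬p is T, ¬p → □□p is F. ✗
x: ¬p is T, ¬p → □□p is F. ✗
y: ¬p is T, ¬p → □□p is T. ✓
z: ¬p is T, ¬p → □□p is F. ✗
That's 2 of 6 worlds, so 2/6 = 1/3.

1/3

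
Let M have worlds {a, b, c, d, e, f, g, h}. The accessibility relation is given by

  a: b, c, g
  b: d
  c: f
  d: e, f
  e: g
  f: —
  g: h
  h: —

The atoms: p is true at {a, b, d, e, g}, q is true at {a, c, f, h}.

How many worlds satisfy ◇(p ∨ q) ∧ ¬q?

a: ◇(p ∨ q) is T, ¬q is F. ✗
b: ◇(p ∨ q) is T, ¬q is T. ✓
c: ◇(p ∨ q) is T, ¬q is F. ✗
d: ◇(p ∨ q) is T, ¬q is T. ✓
e: ◇(p ∨ q) is T, ¬q is T. ✓
f: ◇(p ∨ q) is F, ¬q is F. ✗
g: ◇(p ∨ q) is T, ¬q is T. ✓
h: ◇(p ∨ q) is F, ¬q is F. ✗
Satisfying worlds: {b, d, e, g}.

4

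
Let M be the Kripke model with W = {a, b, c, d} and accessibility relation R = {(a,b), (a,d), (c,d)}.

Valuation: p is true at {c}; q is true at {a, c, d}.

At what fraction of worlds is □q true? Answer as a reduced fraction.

3/4

a: successors {b, d}; q there: b:F, d:T. ✗
b: no successors, so □q holds vacuously. ✓
c: successors {d}; q there: d:T. ✓
d: no successors, so □q holds vacuously. ✓
That's 3 of 4 worlds, so 3/4.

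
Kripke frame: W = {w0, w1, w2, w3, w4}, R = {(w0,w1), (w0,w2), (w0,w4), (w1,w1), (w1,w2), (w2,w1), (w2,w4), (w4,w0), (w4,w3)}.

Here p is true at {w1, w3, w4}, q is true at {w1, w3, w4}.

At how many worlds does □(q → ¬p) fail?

w0: successors {w1, w2, w4}; q → ¬p there: w1:F, w2:T, w4:F. ✗
w1: successors {w1, w2}; q → ¬p there: w1:F, w2:T. ✗
w2: successors {w1, w4}; q → ¬p there: w1:F, w4:F. ✗
w3: no successors, so □(q → ¬p) holds vacuously. ✓
w4: successors {w0, w3}; q → ¬p there: w0:T, w3:F. ✗
Satisfying worlds: {w3}.
So □(q → ¬p) fails at the other 4 worlds.

4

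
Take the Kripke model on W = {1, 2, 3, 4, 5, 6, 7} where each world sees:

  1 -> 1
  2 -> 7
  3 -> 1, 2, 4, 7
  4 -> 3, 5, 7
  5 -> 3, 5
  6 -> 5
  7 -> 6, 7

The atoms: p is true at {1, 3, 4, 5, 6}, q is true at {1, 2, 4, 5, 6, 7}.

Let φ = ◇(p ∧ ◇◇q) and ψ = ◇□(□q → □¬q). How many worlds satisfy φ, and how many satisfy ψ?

6 and 1

For ◇(p ∧ ◇◇q):
1: successors {1}; p ∧ ◇◇q there: 1:T. ✓
2: successors {7}; p ∧ ◇◇q there: 7:F. ✗
3: successors {1, 2, 4, 7}; p ∧ ◇◇q there: 1:T, 2:F, 4:T, 7:F. ✓
4: successors {3, 5, 7}; p ∧ ◇◇q there: 3:T, 5:T, 7:F. ✓
5: successors {3, 5}; p ∧ ◇◇q there: 3:T, 5:T. ✓
6: successors {5}; p ∧ ◇◇q there: 5:T. ✓
7: successors {6, 7}; p ∧ ◇◇q there: 6:T, 7:F. ✓
— 6 worlds.
For ◇□(□q → □¬q):
1: successors {1}; □(□q → □¬q) there: 1:F. ✗
2: successors {7}; □(□q → □¬q) there: 7:F. ✗
3: successors {1, 2, 4, 7}; □(□q → □¬q) there: 1:F, 2:F, 4:F, 7:F. ✗
4: successors {3, 5, 7}; □(□q → □¬q) there: 3:F, 5:F, 7:F. ✗
5: successors {3, 5}; □(□q → □¬q) there: 3:F, 5:F. ✗
6: successors {5}; □(□q → □¬q) there: 5:F. ✗
7: successors {6, 7}; □(□q → □¬q) there: 6:T, 7:F. ✓
— 1 world.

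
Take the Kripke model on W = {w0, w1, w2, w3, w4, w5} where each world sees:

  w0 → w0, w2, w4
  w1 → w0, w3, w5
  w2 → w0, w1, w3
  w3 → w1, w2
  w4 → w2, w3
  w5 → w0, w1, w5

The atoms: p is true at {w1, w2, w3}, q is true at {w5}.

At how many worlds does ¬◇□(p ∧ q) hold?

6

w0: ◇□(p ∧ q) is F. ✓
w1: ◇□(p ∧ q) is F. ✓
w2: ◇□(p ∧ q) is F. ✓
w3: ◇□(p ∧ q) is F. ✓
w4: ◇□(p ∧ q) is F. ✓
w5: ◇□(p ∧ q) is F. ✓
Satisfying worlds: {w0, w1, w2, w3, w4, w5}.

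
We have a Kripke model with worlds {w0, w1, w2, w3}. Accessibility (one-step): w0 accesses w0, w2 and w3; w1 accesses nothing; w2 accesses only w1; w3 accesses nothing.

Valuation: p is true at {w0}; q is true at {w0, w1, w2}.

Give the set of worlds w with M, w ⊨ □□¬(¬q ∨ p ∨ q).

{w1, w2, w3}

w0: successors {w0, w2, w3}; □¬(¬q ∨ p ∨ q) there: w0:F, w2:F, w3:T. ✗
w1: no successors, so □□¬(¬q ∨ p ∨ q) holds vacuously. ✓
w2: successors {w1}; □¬(¬q ∨ p ∨ q) there: w1:T. ✓
w3: no successors, so □□¬(¬q ∨ p ∨ q) holds vacuously. ✓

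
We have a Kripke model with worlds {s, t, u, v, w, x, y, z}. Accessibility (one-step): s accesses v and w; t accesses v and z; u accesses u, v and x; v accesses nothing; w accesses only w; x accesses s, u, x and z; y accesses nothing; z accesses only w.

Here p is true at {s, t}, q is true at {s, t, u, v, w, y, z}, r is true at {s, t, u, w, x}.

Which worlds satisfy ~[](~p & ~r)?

s: [](~p & ~r) is F. ✓
t: [](~p & ~r) is T. ✗
u: [](~p & ~r) is F. ✓
v: [](~p & ~r) is T. ✗
w: [](~p & ~r) is F. ✓
x: [](~p & ~r) is F. ✓
y: [](~p & ~r) is T. ✗
z: [](~p & ~r) is F. ✓

{s, u, w, x, z}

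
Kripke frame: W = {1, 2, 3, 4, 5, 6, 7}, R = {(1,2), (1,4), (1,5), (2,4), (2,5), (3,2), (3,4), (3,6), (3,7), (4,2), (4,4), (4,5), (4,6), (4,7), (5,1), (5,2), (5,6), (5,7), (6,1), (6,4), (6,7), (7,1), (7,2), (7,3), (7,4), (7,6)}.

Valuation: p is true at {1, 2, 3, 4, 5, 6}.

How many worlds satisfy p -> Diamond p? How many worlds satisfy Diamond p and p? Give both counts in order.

7 and 6

For p -> Diamond p:
1: p is T, Diamond p is T. ✓
2: p is T, Diamond p is T. ✓
3: p is T, Diamond p is T. ✓
4: p is T, Diamond p is T. ✓
5: p is T, Diamond p is T. ✓
6: p is T, Diamond p is T. ✓
7: p is F, Diamond p is T. ✓
— 7 worlds.
For Diamond p and p:
1: Diamond p is T, p is T. ✓
2: Diamond p is T, p is T. ✓
3: Diamond p is T, p is T. ✓
4: Diamond p is T, p is T. ✓
5: Diamond p is T, p is T. ✓
6: Diamond p is T, p is T. ✓
7: Diamond p is T, p is F. ✗
— 6 worlds.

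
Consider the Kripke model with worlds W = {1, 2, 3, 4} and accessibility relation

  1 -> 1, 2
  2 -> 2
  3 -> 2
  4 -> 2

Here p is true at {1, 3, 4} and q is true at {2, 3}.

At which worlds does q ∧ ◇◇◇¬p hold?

1: q is F, ◇◇◇¬p is T. ✗
2: q is T, ◇◇◇¬p is T. ✓
3: q is T, ◇◇◇¬p is T. ✓
4: q is F, ◇◇◇¬p is T. ✗

{2, 3}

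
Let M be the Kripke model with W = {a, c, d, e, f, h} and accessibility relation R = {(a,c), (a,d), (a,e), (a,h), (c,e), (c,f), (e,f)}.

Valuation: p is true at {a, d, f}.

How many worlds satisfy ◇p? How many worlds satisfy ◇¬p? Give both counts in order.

For ◇p:
a: successors {c, d, e, h}; p there: c:F, d:T, e:F, h:F. ✓
c: successors {e, f}; p there: e:F, f:T. ✓
d: no successors, so ◇p fails. ✗
e: successors {f}; p there: f:T. ✓
f: no successors, so ◇p fails. ✗
h: no successors, so ◇p fails. ✗
— 3 worlds.
For ◇¬p:
a: successors {c, d, e, h}; ¬p there: c:T, d:F, e:T, h:T. ✓
c: successors {e, f}; ¬p there: e:T, f:F. ✓
d: no successors, so ◇¬p fails. ✗
e: successors {f}; ¬p there: f:F. ✗
f: no successors, so ◇¬p fails. ✗
h: no successors, so ◇¬p fails. ✗
— 2 worlds.

3 and 2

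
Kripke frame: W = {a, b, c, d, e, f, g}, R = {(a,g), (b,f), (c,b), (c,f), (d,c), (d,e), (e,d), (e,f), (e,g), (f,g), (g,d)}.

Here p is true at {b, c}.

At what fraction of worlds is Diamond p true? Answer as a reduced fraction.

a: successors {g}; p there: g:F. ✗
b: successors {f}; p there: f:F. ✗
c: successors {b, f}; p there: b:T, f:F. ✓
d: successors {c, e}; p there: c:T, e:F. ✓
e: successors {d, f, g}; p there: d:F, f:F, g:F. ✗
f: successors {g}; p there: g:F. ✗
g: successors {d}; p there: d:F. ✗
That's 2 of 7 worlds, so 2/7.

2/7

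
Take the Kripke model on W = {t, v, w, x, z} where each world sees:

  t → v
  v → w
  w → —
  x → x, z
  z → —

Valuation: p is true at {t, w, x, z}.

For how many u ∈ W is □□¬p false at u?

2

t: successors {v}; □¬p there: v:F. ✗
v: successors {w}; □¬p there: w:T. ✓
w: no successors, so □□¬p holds vacuously. ✓
x: successors {x, z}; □¬p there: x:F, z:T. ✗
z: no successors, so □□¬p holds vacuously. ✓
Satisfying worlds: {v, w, z}.
So □□¬p fails at the other 2 worlds.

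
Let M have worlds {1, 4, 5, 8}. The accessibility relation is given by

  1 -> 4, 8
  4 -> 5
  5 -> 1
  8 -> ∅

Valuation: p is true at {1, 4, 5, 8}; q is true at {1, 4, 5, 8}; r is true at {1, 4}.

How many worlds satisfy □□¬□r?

1: successors {4, 8}; □¬□r there: 4:F, 8:T. ✗
4: successors {5}; □¬□r there: 5:T. ✓
5: successors {1}; □¬□r there: 1:F. ✗
8: no successors, so □□¬□r holds vacuously. ✓
Satisfying worlds: {4, 8}.

2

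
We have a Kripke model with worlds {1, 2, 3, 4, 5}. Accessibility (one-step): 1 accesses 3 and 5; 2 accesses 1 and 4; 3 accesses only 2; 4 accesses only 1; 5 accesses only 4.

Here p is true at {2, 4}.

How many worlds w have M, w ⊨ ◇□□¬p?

4

1: successors {3, 5}; □□¬p there: 3:F, 5:T. ✓
2: successors {1, 4}; □□¬p there: 1:F, 4:T. ✓
3: successors {2}; □□¬p there: 2:T. ✓
4: successors {1}; □□¬p there: 1:F. ✗
5: successors {4}; □□¬p there: 4:T. ✓
Satisfying worlds: {1, 2, 3, 5}.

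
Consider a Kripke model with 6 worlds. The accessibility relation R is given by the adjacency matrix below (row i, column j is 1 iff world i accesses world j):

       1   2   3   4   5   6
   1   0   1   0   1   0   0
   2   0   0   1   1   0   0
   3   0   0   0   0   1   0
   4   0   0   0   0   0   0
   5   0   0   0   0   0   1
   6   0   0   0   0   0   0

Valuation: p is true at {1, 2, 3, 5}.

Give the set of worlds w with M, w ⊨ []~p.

{4, 5, 6}

1: successors {2, 4}; ~p there: 2:F, 4:T. ✗
2: successors {3, 4}; ~p there: 3:F, 4:T. ✗
3: successors {5}; ~p there: 5:F. ✗
4: no successors, so []~p holds vacuously. ✓
5: successors {6}; ~p there: 6:T. ✓
6: no successors, so []~p holds vacuously. ✓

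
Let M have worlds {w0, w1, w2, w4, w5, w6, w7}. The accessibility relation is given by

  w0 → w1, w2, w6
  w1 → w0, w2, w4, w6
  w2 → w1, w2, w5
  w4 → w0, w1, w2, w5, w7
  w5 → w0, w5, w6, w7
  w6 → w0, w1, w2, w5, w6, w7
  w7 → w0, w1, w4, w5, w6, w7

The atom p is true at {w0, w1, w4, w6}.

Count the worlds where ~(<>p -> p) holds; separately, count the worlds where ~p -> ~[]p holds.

For ~(<>p -> p):
w0: <>p -> p is T. ✗
w1: <>p -> p is T. ✗
w2: <>p -> p is F. ✓
w4: <>p -> p is T. ✗
w5: <>p -> p is F. ✓
w6: <>p -> p is T. ✗
w7: <>p -> p is F. ✓
— 3 worlds.
For ~p -> ~[]p:
w0: ~p is F, ~[]p is T. ✓
w1: ~p is F, ~[]p is T. ✓
w2: ~p is T, ~[]p is T. ✓
w4: ~p is F, ~[]p is T. ✓
w5: ~p is T, ~[]p is T. ✓
w6: ~p is F, ~[]p is T. ✓
w7: ~p is T, ~[]p is T. ✓
— 7 worlds.

3 and 7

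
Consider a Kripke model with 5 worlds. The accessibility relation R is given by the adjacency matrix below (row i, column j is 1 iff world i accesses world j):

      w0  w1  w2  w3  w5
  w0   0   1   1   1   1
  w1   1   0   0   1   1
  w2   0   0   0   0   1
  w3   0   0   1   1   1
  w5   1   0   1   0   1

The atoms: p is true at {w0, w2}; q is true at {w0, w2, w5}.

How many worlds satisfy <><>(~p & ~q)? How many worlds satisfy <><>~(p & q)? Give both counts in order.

4 and 5

For <><>(~p & ~q):
w0: successors {w1, w2, w3, w5}; <>(~p & ~q) there: w1:T, w2:F, w3:T, w5:F. ✓
w1: successors {w0, w3, w5}; <>(~p & ~q) there: w0:T, w3:T, w5:F. ✓
w2: successors {w5}; <>(~p & ~q) there: w5:F. ✗
w3: successors {w2, w3, w5}; <>(~p & ~q) there: w2:F, w3:T, w5:F. ✓
w5: successors {w0, w2, w5}; <>(~p & ~q) there: w0:T, w2:F, w5:F. ✓
— 4 worlds.
For <><>~(p & q):
w0: successors {w1, w2, w3, w5}; <>~(p & q) there: w1:T, w2:T, w3:T, w5:T. ✓
w1: successors {w0, w3, w5}; <>~(p & q) there: w0:T, w3:T, w5:T. ✓
w2: successors {w5}; <>~(p & q) there: w5:T. ✓
w3: successors {w2, w3, w5}; <>~(p & q) there: w2:T, w3:T, w5:T. ✓
w5: successors {w0, w2, w5}; <>~(p & q) there: w0:T, w2:T, w5:T. ✓
— 5 worlds.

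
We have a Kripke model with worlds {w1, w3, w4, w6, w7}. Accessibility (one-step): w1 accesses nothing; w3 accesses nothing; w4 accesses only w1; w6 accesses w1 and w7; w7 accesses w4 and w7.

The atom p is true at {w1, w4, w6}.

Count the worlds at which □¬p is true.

2

w1: no successors, so □¬p holds vacuously. ✓
w3: no successors, so □¬p holds vacuously. ✓
w4: successors {w1}; ¬p there: w1:F. ✗
w6: successors {w1, w7}; ¬p there: w1:F, w7:T. ✗
w7: successors {w4, w7}; ¬p there: w4:F, w7:T. ✗
Satisfying worlds: {w1, w3}.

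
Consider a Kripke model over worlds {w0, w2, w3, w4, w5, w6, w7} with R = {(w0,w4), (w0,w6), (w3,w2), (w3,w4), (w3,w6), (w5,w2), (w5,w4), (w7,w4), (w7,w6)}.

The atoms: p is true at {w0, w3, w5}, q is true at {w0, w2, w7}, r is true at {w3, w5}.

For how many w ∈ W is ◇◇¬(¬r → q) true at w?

w0: successors {w4, w6}; ◇¬(¬r → q) there: w4:F, w6:F. ✗
w2: no successors, so ◇◇¬(¬r → q) fails. ✗
w3: successors {w2, w4, w6}; ◇¬(¬r → q) there: w2:F, w4:F, w6:F. ✗
w4: no successors, so ◇◇¬(¬r → q) fails. ✗
w5: successors {w2, w4}; ◇¬(¬r → q) there: w2:F, w4:F. ✗
w6: no successors, so ◇◇¬(¬r → q) fails. ✗
w7: successors {w4, w6}; ◇¬(¬r → q) there: w4:F, w6:F. ✗
Satisfying worlds: ∅.

0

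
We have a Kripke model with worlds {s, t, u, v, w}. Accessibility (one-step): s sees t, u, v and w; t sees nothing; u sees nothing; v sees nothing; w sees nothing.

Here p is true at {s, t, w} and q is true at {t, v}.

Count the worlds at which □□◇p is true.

s: successors {t, u, v, w}; □◇p there: t:T, u:T, v:T, w:T. ✓
t: no successors, so □□◇p holds vacuously. ✓
u: no successors, so □□◇p holds vacuously. ✓
v: no successors, so □□◇p holds vacuously. ✓
w: no successors, so □□◇p holds vacuously. ✓
Satisfying worlds: {s, t, u, v, w}.

5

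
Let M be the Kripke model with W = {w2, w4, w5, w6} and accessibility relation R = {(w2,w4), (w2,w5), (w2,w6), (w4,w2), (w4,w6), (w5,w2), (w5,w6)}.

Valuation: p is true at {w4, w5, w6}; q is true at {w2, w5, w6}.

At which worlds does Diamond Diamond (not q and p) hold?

w2: successors {w4, w5, w6}; Diamond (not q and p) there: w4:F, w5:F, w6:F. ✗
w4: successors {w2, w6}; Diamond (not q and p) there: w2:T, w6:F. ✓
w5: successors {w2, w6}; Diamond (not q and p) there: w2:T, w6:F. ✓
w6: no successors, so Diamond Diamond (not q and p) fails. ✗

{w4, w5}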